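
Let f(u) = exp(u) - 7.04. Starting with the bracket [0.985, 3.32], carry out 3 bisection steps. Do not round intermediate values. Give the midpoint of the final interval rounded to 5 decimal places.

2.00656

f(0.985000) = -4.362188, f(3.320000) = 20.620351 (opposite signs)
step 1: m = 2.152500, f(m) = 1.566347 > 0 → root in [0.985000, 2.152500]
step 2: m = 1.568750, f(m) = -2.239356 < 0 → root in [1.568750, 2.152500]
step 3: m = 1.860625, f(m) = -0.612247 < 0 → root in [1.860625, 2.152500]
Midpoint of [1.860625, 2.152500] = 2.006562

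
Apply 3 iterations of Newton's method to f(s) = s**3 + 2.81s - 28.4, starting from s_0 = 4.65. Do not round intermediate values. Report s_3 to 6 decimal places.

f'(s) = 3s**2 + 2.81
s_0 = 4.650000: f = 85.211125, f' = 67.677500 → s_1 = 4.650000 - (85.211125)/(67.677500) = 3.390924
s_1 = 3.390924: f = 20.118575, f' = 37.305094 → s_2 = 3.390924 - (20.118575)/(37.305094) = 2.851626
s_2 = 2.851626: f = 2.801825, f' = 27.205304 → s_3 = 2.851626 - (2.801825)/(27.205304) = 2.748637

2.748637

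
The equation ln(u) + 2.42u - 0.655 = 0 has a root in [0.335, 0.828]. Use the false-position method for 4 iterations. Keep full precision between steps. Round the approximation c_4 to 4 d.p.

f(0.335000) = -0.937925, f(0.828000) = 1.160018
step 1: c = 0.555405, f(c) = 0.101022 > 0 → new bracket [0.335000, 0.555405]
step 2: c = 0.533974, f(c) = 0.009808 > 0 → new bracket [0.335000, 0.533974]
step 3: c = 0.531915, f(c) = 0.000961 > 0 → new bracket [0.335000, 0.531915]
step 4: c = 0.531713, f(c) = 0.000094 > 0 → new bracket [0.335000, 0.531713]

0.5317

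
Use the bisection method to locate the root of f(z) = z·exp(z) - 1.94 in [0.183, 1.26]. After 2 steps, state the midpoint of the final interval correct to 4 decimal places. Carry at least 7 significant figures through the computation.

f(0.183000) = -1.720251, f(1.260000) = 2.502031 (opposite signs)
step 1: m = 0.721500, f(m) = -0.455501 < 0 → root in [0.721500, 1.260000]
step 2: m = 0.990750, f(m) = 0.728341 > 0 → root in [0.721500, 0.990750]
Midpoint of [0.721500, 0.990750] = 0.856125

0.8561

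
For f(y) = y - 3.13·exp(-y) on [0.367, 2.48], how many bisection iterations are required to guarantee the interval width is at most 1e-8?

28

Initial width b − a = 2.48 − 0.367 = 2.113000.
After n steps the width is (b−a)/2^n; need (b−a)/2^n ≤ 1e-8.
So n ≥ log₂(2.113000/1e-8) = log₂(211300000.0000) ≈ 27.6547.
Hence n = 28.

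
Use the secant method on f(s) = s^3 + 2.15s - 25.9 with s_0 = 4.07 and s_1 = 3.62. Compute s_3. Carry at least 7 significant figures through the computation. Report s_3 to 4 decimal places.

f(s_0) = 50.269643, f(s_1) = 29.320928
s_2 = 3.620000 - (29.320928)·(3.620000 - 4.070000)/(29.320928 - (50.269643)) = 2.990156; f(s_2) = 7.263925
s_3 = 2.990156 - (7.263925)·(2.990156 - 3.620000)/(7.263925 - (29.320928)) = 2.782733; f(s_3) = 1.631252

2.7827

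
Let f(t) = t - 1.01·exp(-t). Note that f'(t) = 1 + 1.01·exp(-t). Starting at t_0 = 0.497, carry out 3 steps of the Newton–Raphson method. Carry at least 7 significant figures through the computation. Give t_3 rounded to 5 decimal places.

t_0 = 0.497000: f = -0.117437, f' = 1.614437 → t_1 = 0.497000 - (-0.117437)/(1.614437) = 0.569741
t_1 = 0.569741: f = -0.001587, f' = 1.571328 → t_2 = 0.569741 - (-0.001587)/(1.571328) = 0.570751
t_2 = 0.570751: f = -0.000000, f' = 1.570752 → t_3 = 0.570751 - (-0.000000)/(1.570752) = 0.570752

0.57075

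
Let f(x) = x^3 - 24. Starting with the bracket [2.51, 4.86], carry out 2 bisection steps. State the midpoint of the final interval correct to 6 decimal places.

2.803750

f(2.510000) = -8.186749, f(4.860000) = 90.791256 (opposite signs)
step 1: m = 3.685000, f(m) = 26.039444 > 0 → root in [2.510000, 3.685000]
step 2: m = 3.097500, f(m) = 5.718983 > 0 → root in [2.510000, 3.097500]
Midpoint of [2.510000, 3.097500] = 2.803750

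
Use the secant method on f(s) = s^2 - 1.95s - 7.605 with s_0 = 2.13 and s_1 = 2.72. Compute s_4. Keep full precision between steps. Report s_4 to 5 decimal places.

f(s_0) = -7.221600, f(s_1) = -5.510600
s_2 = 2.720000 - (-5.510600)·(2.720000 - 2.130000)/(-5.510600 - (-7.221600)) = 4.620207; f(s_2) = 4.731908
s_3 = 4.620207 - (4.731908)·(4.620207 - 2.720000)/(4.731908 - (-5.510600)) = 3.742336; f(s_3) = -0.897479
s_4 = 3.742336 - (-0.897479)·(3.742336 - 4.620207)/(-0.897479 - (4.731908)) = 3.882292; f(s_4) = -0.103276

3.88229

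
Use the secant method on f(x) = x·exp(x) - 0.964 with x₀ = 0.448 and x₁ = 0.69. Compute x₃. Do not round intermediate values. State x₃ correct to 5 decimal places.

f(x_0) = -0.262800, f(x_1) = 0.411664
x_2 = 0.690000 - (0.411664)·(0.690000 - 0.448000)/(0.411664 - (-0.262800)) = 0.542294; f(x_2) = -0.031284
x_3 = 0.542294 - (-0.031284)·(0.542294 - 0.690000)/(-0.031284 - (0.411664)) = 0.552726; f(x_3) = -0.003372

0.55273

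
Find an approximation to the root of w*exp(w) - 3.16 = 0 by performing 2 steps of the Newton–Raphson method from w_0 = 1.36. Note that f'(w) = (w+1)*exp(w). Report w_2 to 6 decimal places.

w_0 = 1.360000: f = 2.138823, f' = 9.195016 → w_1 = 1.360000 - (2.138823)/(9.195016) = 1.127393
w_1 = 1.127393: f = 0.320936, f' = 6.568534 → w_2 = 1.127393 - (0.320936)/(6.568534) = 1.078534

1.078534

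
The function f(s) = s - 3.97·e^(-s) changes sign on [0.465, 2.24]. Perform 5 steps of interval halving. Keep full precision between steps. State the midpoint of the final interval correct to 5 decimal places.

1.21383

f(0.465000) = -2.028696, f(2.240000) = 1.817360 (opposite signs)
step 1: m = 1.352500, f(m) = 0.325886 > 0 → root in [0.465000, 1.352500]
step 2: m = 0.908750, f(m) = -0.691270 < 0 → root in [0.908750, 1.352500]
step 3: m = 1.130625, f(m) = -0.151016 < 0 → root in [1.130625, 1.352500]
step 4: m = 1.241563, f(m) = 0.094501 > 0 → root in [1.130625, 1.241563]
step 5: m = 1.186094, f(m) = -0.026392 < 0 → root in [1.186094, 1.241563]
Midpoint of [1.186094, 1.241563] = 1.213828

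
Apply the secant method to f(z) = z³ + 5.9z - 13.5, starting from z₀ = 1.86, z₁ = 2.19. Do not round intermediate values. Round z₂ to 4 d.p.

Secant update: z_(k+1) = z_k − f(z_k)·(z_k − z_(k-1))/(f(z_k) − f(z_(k-1))).
f(z_0) = 3.908856, f(z_1) = 9.924459
z_2 = 2.190000 - (9.924459)·(2.190000 - 1.860000)/(9.924459 - (3.908856)) = 1.645571; f(z_2) = 0.664911

1.6456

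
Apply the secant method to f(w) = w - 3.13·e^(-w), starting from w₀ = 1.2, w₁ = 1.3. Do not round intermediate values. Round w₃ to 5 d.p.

1.07217

f(w_0) = 0.257262, f(w_1) = 0.446975
w_2 = 1.300000 - (0.446975)·(1.300000 - 1.200000)/(0.446975 - (0.257262)) = 1.064394; f(w_2) = -0.015258
w_3 = 1.064394 - (-0.015258)·(1.064394 - 1.300000)/(-0.015258 - (0.446975)) = 1.072171; f(w_3) = 0.000883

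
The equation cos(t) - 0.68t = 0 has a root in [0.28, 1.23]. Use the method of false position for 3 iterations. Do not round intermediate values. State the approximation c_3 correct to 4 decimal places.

0.9064

f(0.280000) = 0.770655, f(1.230000) = -0.502162
step 1: c = 0.855198, f(c) = 0.074534 > 0 → new bracket [0.855198, 1.230000]
step 2: c = 0.903639, f(c) = 0.004281 > 0 → new bracket [0.903639, 1.230000]
step 3: c = 0.906398, f(c) = 0.000235 > 0 → new bracket [0.906398, 1.230000]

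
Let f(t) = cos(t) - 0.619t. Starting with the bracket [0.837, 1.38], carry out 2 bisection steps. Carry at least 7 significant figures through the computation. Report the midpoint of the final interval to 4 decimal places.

f(0.837000) = 0.151591, f(1.380000) = -0.664579 (opposite signs)
step 1: m = 1.108500, f(m) = -0.240157 < 0 → root in [0.837000, 1.108500]
step 2: m = 0.972750, f(m) = -0.039103 < 0 → root in [0.837000, 0.972750]
Midpoint of [0.837000, 0.972750] = 0.904875

0.9049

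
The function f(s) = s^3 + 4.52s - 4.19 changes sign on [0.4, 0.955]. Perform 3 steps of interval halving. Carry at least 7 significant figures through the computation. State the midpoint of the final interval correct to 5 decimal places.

f(0.400000) = -2.318000, f(0.955000) = 0.997584 (opposite signs)
step 1: m = 0.677500, f(m) = -0.816723 < 0 → root in [0.677500, 0.955000]
step 2: m = 0.816250, f(m) = 0.043288 > 0 → root in [0.677500, 0.816250]
step 3: m = 0.746875, f(m) = -0.397501 < 0 → root in [0.746875, 0.816250]
Midpoint of [0.746875, 0.816250] = 0.781562

0.78156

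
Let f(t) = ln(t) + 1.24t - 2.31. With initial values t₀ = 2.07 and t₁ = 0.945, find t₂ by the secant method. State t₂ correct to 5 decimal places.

f(t_0) = 0.984349, f(t_1) = -1.194770
t_2 = 0.945000 - (-1.194770)·(0.945000 - 2.070000)/(-1.194770 - (0.984349)) = 1.561817; f(t_2) = 0.072502

1.56182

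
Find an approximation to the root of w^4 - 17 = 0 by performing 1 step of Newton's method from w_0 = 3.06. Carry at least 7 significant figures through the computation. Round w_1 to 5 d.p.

f'(w) = 4w^3
w_0 = 3.060000: f = 70.677005, f' = 114.610464 → w_1 = 3.060000 - (70.677005)/(114.610464) = 2.443329

2.44333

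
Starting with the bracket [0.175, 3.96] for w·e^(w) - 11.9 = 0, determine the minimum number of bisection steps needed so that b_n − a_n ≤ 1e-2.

Initial width b − a = 3.96 − 0.175 = 3.785000.
After n steps the width is (b−a)/2^n; need (b−a)/2^n ≤ 1e-2.
So n ≥ log₂(3.785000/1e-2) = log₂(378.5000) ≈ 8.5641.
Hence n = 9.

9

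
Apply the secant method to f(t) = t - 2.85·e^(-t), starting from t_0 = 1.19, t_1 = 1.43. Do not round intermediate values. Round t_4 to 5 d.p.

1.02381

Secant update: t_(k+1) = t_k − f(t_k)·(t_k − t_(k-1))/(f(t_k) − f(t_(k-1))).
f(t_0) = 0.322969, f(t_1) = 0.747970
t_2 = 1.430000 - (0.747970)·(1.430000 - 1.190000)/(0.747970 - (0.322969)) = 1.007617; f(t_2) = -0.032883
t_3 = 1.007617 - (-0.032883)·(1.007617 - 1.430000)/(-0.032883 - (0.747970)) = 1.025405; f(t_3) = 0.003248
t_4 = 1.025405 - (0.003248)·(1.025405 - 1.007617)/(0.003248 - (-0.032883)) = 1.023805; f(t_4) = 0.000013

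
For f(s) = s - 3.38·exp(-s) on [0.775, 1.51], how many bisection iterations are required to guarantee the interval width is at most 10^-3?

Initial width b − a = 1.51 − 0.775 = 0.735000.
After n steps the width is (b−a)/2^n; need (b−a)/2^n ≤ 10^-3.
So n ≥ log₂(0.735000/10^-3) = log₂(735.0000) ≈ 9.5216.
Hence n = 10.

10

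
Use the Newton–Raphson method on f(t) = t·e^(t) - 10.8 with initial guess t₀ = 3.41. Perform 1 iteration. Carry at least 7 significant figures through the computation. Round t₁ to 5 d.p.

f'(t) = (t + 1)·e^(t)
t_0 = 3.410000: f = 92.404483, f' = 133.469727 → t_1 = 3.410000 - (92.404483)/(133.469727) = 2.717675

2.71767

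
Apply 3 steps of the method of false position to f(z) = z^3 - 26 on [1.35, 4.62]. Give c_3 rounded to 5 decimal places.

2.80896

False-position update: c = (a·f(b) − b·f(a))/(f(b) − f(a)); replace the endpoint whose sign matches f(c).
f(1.350000) = -23.539625, f(4.620000) = 72.611128
step 1: c = 2.150561, f(c) = -16.053839 < 0 → new bracket [2.150561, 4.620000]
step 2: c = 2.597682, f(c) = -8.470960 < 0 → new bracket [2.597682, 4.620000]
step 3: c = 2.808962, f(c) = -3.836545 < 0 → new bracket [2.808962, 4.620000]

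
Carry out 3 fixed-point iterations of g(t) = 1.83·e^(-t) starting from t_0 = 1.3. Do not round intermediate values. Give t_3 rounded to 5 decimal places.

0.60227

t_1 = g(1.300000) = 0.498733
t_2 = g(0.498733) = 1.111358
t_3 = g(1.111358) = 0.602274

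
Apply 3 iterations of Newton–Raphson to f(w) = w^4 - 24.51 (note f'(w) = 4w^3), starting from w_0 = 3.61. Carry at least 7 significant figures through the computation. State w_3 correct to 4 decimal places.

w_0 = 3.610000: f = 145.325630, f' = 188.183524 → w_1 = 3.610000 - (145.325630)/(188.183524) = 2.837745
w_1 = 2.837745: f = 40.337552, f' = 91.407153 → w_2 = 2.837745 - (40.337552)/(91.407153) = 2.396450
w_2 = 2.396450: f = 8.471725, f' = 55.050976 → w_3 = 2.396450 - (8.471725)/(55.050976) = 2.242561

2.2426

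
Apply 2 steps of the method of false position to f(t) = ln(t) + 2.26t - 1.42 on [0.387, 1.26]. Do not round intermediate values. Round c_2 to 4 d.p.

0.7591

f(0.387000) = -1.494711, f(1.260000) = 1.658712
step 1: c = 0.800799, f(c) = 0.167660 > 0 → new bracket [0.387000, 0.800799]
step 2: c = 0.759065, f(c) = 0.019818 > 0 → new bracket [0.387000, 0.759065]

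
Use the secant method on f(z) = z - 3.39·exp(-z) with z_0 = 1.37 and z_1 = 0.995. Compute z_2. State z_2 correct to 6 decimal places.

Secant update: z_(k+1) = z_k − f(z_k)·(z_k − z_(k-1))/(f(z_k) − f(z_(k-1))).
f(z_0) = 0.508577, f(z_1) = -0.258362
z_2 = 0.995000 - (-0.258362)·(0.995000 - 1.370000)/(-0.258362 - (0.508577)) = 1.121328; f(z_2) = 0.016707

1.121328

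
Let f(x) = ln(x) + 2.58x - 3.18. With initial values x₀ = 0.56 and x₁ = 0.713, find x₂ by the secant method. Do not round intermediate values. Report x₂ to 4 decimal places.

1.1167

f(x_0) = -2.315018, f(x_1) = -1.678734
x_2 = 0.713000 - (-1.678734)·(0.713000 - 0.560000)/(-1.678734 - (-2.315018)) = 1.116666; f(x_2) = -0.188655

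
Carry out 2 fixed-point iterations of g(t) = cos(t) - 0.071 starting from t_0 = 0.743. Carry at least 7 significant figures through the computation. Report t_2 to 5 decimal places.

t_1 = g(0.743000) = 0.665442
t_2 = g(0.665442) = 0.715644

0.71564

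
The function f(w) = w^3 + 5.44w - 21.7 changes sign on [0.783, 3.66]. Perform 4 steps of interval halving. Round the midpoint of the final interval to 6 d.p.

2.131594

f(0.783000) = -16.960431, f(3.660000) = 47.238296 (opposite signs)
step 1: m = 2.221500, f(m) = 1.348201 > 0 → root in [0.783000, 2.221500]
step 2: m = 1.502250, f(m) = -10.137550 < 0 → root in [1.502250, 2.221500]
step 3: m = 1.861875, f(m) = -5.117064 < 0 → root in [1.861875, 2.221500]
step 4: m = 2.041688, f(m) = -2.082470 < 0 → root in [2.041688, 2.221500]
Midpoint of [2.041688, 2.221500] = 2.131594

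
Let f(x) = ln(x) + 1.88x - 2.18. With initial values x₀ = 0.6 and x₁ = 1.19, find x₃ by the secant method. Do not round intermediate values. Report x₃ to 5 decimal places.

f(x_0) = -1.562826, f(x_1) = 0.231153
x_2 = 1.190000 - (0.231153)·(1.190000 - 0.600000)/(0.231153 - (-1.562826)) = 1.113979; f(x_2) = 0.022218
x_3 = 1.113979 - (0.022218)·(1.113979 - 1.190000)/(0.022218 - (0.231153)) = 1.105895; f(x_3) = -0.000263

1.10589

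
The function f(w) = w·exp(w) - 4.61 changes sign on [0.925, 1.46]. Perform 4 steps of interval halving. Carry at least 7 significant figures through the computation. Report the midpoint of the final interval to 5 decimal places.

1.27609

f(0.925000) = -2.277272, f(1.460000) = 1.676701 (opposite signs)
step 1: m = 1.192500, f(m) = -0.680344 < 0 → root in [1.192500, 1.460000]
step 2: m = 1.326250, f(m) = 0.385839 > 0 → root in [1.192500, 1.326250]
step 3: m = 1.259375, f(m) = -0.172946 < 0 → root in [1.259375, 1.326250]
step 4: m = 1.292812, f(m) = 0.099739 > 0 → root in [1.259375, 1.292812]
Midpoint of [1.259375, 1.292812] = 1.276094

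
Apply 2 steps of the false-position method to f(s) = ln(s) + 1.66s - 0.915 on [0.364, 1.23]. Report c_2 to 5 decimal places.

0.74452

False-position update: c = (a·f(b) − b·f(a))/(f(b) − f(a)); replace the endpoint whose sign matches f(c).
f(0.364000) = -1.321361, f(1.230000) = 1.333814
step 1: c = 0.794969, f(c) = 0.175197 > 0 → new bracket [0.364000, 0.794969]
step 2: c = 0.744517, f(c) = 0.025879 > 0 → new bracket [0.364000, 0.744517]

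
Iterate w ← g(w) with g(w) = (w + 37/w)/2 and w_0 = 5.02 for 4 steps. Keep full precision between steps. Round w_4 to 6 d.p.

6.082763

w_1 = g(5.020000) = 6.195259
w_2 = g(6.195259) = 6.083784
w_3 = g(6.083784) = 6.082763
w_4 = g(6.082763) = 6.082763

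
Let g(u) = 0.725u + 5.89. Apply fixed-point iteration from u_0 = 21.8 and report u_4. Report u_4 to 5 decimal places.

u_1 = g(21.800000) = 21.695000
u_2 = g(21.695000) = 21.618875
u_3 = g(21.618875) = 21.563684
u_4 = g(21.563684) = 21.523671

21.52367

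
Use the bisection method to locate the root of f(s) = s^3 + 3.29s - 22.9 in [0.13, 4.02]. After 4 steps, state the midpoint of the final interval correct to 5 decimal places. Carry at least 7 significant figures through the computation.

f(0.130000) = -22.470103, f(4.020000) = 55.290608 (opposite signs)
step 1: m = 2.075000, f(m) = -7.139078 < 0 → root in [2.075000, 4.020000]
step 2: m = 3.047500, f(m) = 15.429188 > 0 → root in [2.075000, 3.047500]
step 3: m = 2.561250, f(m) = 2.328317 > 0 → root in [2.075000, 2.561250]
step 4: m = 2.318125, f(m) = -2.816452 < 0 → root in [2.318125, 2.561250]
Midpoint of [2.318125, 2.561250] = 2.439687

2.43969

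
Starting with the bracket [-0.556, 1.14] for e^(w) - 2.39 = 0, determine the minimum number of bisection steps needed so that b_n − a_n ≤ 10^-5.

18

Initial width b − a = 1.14 − -0.556 = 1.696000.
After n steps the width is (b−a)/2^n; need (b−a)/2^n ≤ 10^-5.
So n ≥ log₂(1.696000/10^-5) = log₂(169600.0000) ≈ 17.3718.
Hence n = 18.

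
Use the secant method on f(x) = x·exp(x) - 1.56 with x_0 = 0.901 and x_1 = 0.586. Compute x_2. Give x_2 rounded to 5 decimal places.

f(x_0) = 0.658320, f(x_1) = -0.507083
x_2 = 0.586000 - (-0.507083)·(0.586000 - 0.901000)/(-0.507083 - (0.658320)) = 0.723061; f(x_2) = -0.069966

0.72306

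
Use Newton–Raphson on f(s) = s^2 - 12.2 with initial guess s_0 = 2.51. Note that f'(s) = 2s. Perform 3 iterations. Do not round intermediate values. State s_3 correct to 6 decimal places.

s_0 = 2.510000: f = -5.899900, f' = 5.020000 → s_1 = 2.510000 - (-5.899900)/(5.020000) = 3.685279
s_1 = 3.685279: f = 1.381280, f' = 7.370558 → s_2 = 3.685279 - (1.381280)/(7.370558) = 3.497874
s_2 = 3.497874: f = 0.035121, f' = 6.995747 → s_3 = 3.497874 - (0.035121)/(6.995747) = 3.492853

3.492853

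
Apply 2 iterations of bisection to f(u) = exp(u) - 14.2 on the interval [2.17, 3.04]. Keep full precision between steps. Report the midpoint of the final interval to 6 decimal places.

f(2.170000) = -5.441716, f(3.040000) = 6.705243 (opposite signs)
step 1: m = 2.605000, f(m) = -0.668775 < 0 → root in [2.605000, 3.040000]
step 2: m = 2.822500, f(m) = 2.618845 > 0 → root in [2.605000, 2.822500]
Midpoint of [2.605000, 2.822500] = 2.713750

2.713750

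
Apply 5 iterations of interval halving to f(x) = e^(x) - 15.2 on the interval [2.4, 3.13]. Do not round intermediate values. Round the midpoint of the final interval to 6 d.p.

2.730781

f(2.400000) = -4.176824, f(3.130000) = 7.673980 (opposite signs)
step 1: m = 2.765000, f(m) = 0.679040 > 0 → root in [2.400000, 2.765000]
step 2: m = 2.582500, f(m) = -1.969828 < 0 → root in [2.582500, 2.765000]
step 3: m = 2.673750, f(m) = -0.705779 < 0 → root in [2.673750, 2.765000]
step 4: m = 2.719375, f(m) = -0.029162 < 0 → root in [2.719375, 2.765000]
step 5: m = 2.742187, f(m) = 0.320900 > 0 → root in [2.719375, 2.742187]
Midpoint of [2.719375, 2.742187] = 2.730781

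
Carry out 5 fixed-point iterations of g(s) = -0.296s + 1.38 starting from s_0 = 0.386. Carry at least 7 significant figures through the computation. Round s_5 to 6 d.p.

s_1 = g(0.386000) = 1.265744
s_2 = g(1.265744) = 1.005340
s_3 = g(1.005340) = 1.082419
s_4 = g(1.082419) = 1.059604
s_5 = g(1.059604) = 1.066357

1.066357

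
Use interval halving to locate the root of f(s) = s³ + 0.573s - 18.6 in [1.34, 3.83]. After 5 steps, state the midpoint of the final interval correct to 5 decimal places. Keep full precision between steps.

f(1.340000) = -15.426076, f(3.830000) = 39.776477 (opposite signs)
step 1: m = 2.585000, f(m) = 0.154757 > 0 → root in [1.340000, 2.585000]
step 2: m = 1.962500, f(m) = -9.917103 < 0 → root in [1.962500, 2.585000]
step 3: m = 2.273750, f(m) = -5.541992 < 0 → root in [2.273750, 2.585000]
step 4: m = 2.429375, f(m) = -2.870130 < 0 → root in [2.429375, 2.585000]
step 5: m = 2.507187, f(m) = -1.403228 < 0 → root in [2.507187, 2.585000]
Midpoint of [2.507187, 2.585000] = 2.546094

2.54609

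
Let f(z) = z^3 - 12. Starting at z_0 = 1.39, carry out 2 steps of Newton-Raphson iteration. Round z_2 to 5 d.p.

2.44332

f'(z) = 3z^2
z_0 = 1.390000: f = -9.314381, f' = 5.796300 → z_1 = 1.390000 - (-9.314381)/(5.796300) = 2.996953
z_1 = 2.996953: f = 14.917811, f' = 26.945180 → z_2 = 2.996953 - (14.917811)/(26.945180) = 2.443317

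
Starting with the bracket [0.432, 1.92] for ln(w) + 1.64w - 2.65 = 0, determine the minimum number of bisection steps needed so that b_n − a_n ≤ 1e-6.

Initial width b − a = 1.92 − 0.432 = 1.488000.
After n steps the width is (b−a)/2^n; need (b−a)/2^n ≤ 1e-6.
So n ≥ log₂(1.488000/1e-6) = log₂(1488000.0000) ≈ 20.5049.
Hence n = 21.

21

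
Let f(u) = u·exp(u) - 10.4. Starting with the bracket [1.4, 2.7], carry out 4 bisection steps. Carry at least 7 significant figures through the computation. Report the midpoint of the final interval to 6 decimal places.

1.765625

f(1.400000) = -4.722720, f(2.700000) = 29.775276 (opposite signs)
step 1: m = 2.050000, f(m) = 5.524197 > 0 → root in [1.400000, 2.050000]
step 2: m = 1.725000, f(m) = -0.718401 < 0 → root in [1.725000, 2.050000]
step 3: m = 1.887500, f(m) = 2.062862 > 0 → root in [1.725000, 1.887500]
step 4: m = 1.806250, f(m) = 0.595684 > 0 → root in [1.725000, 1.806250]
Midpoint of [1.725000, 1.806250] = 1.765625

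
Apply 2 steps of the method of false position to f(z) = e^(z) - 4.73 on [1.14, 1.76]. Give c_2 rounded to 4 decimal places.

f(1.140000) = -1.603232, f(1.760000) = 1.082437
step 1: c = 1.510114, f(c) = -0.202753 < 0 → new bracket [1.510114, 1.760000]
step 2: c = 1.549536, f(c) = -0.020714 < 0 → new bracket [1.549536, 1.760000]

1.5495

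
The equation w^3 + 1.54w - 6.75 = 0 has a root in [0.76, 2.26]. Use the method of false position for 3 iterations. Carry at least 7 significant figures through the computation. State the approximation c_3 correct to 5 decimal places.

False-position update: c = (a·f(b) − b·f(a))/(f(b) − f(a)); replace the endpoint whose sign matches f(c).
f(0.760000) = -5.140624, f(2.260000) = 8.273576
step 1: c = 1.334834, f(c) = -2.315974 < 0 → new bracket [1.334834, 2.260000]
step 2: c = 1.537171, f(c) = -0.750583 < 0 → new bracket [1.537171, 2.260000]
step 3: c = 1.597292, f(c) = -0.214930 < 0 → new bracket [1.597292, 2.260000]

1.59729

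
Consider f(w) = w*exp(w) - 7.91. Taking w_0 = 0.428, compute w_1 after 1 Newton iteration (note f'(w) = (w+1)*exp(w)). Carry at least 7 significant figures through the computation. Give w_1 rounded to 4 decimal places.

3.7388

w_0 = 0.428000: f = -7.253368, f' = 2.190818 → w_1 = 0.428000 - (-7.253368)/(2.190818) = 3.738804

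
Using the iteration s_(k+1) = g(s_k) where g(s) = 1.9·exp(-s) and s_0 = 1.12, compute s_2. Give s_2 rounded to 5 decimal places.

1.02216

s_1 = g(1.120000) = 0.619932
s_2 = g(0.619932) = 1.022164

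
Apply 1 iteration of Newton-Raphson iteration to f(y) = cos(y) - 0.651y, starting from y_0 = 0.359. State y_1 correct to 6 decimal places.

f'(y) = -sin(y) - 0.651
y_0 = 0.359000: f = 0.702540, f' = -1.002338 → y_1 = 0.359000 - (0.702540)/(-1.002338) = 1.059901

1.059901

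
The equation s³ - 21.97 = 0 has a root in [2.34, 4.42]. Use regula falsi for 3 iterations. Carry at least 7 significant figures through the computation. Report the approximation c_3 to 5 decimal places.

2.76566

f(2.340000) = -9.157096, f(4.420000) = 64.380888
step 1: c = 2.599006, f(c) = -4.414156 < 0 → new bracket [2.599006, 4.420000]
step 2: c = 2.715848, f(c) = -1.938371 < 0 → new bracket [2.715848, 4.420000]
step 3: c = 2.765657, f(c) = -0.815892 < 0 → new bracket [2.765657, 4.420000]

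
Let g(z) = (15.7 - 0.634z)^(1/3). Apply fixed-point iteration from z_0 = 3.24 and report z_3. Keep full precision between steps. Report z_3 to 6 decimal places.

z_1 = g(3.240000) = 2.389645
z_2 = g(2.389645) = 2.420710
z_3 = g(2.420710) = 2.419589

2.419589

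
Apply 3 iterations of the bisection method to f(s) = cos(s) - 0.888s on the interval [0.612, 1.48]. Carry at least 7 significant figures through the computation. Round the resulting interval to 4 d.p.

[0.7205, 0.8290]

f(0.612000) = 0.275045, f(1.480000) = -1.223568 (opposite signs)
step 1: m = 1.046000, f(m) = -0.427811 < 0 → root in [0.612000, 1.046000]
step 2: m = 0.829000, f(m) = -0.060539 < 0 → root in [0.612000, 0.829000]
step 3: m = 0.720500, f(m) = 0.111672 > 0 → root in [0.720500, 0.829000]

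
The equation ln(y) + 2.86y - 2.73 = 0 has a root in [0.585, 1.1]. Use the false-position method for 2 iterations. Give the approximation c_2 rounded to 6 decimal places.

0.967033

f(0.585000) = -1.593043, f(1.100000) = 0.511310
step 1: c = 0.974867, f(c) = 0.032664 > 0 → new bracket [0.585000, 0.974867]
step 2: c = 0.967033, f(c) = 0.002193 > 0 → new bracket [0.585000, 0.967033]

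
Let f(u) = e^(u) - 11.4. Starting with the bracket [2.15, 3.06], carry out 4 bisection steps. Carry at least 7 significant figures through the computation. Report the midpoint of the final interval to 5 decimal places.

f(2.150000) = -2.815142, f(3.060000) = 9.927557 (opposite signs)
step 1: m = 2.605000, f(m) = 2.131225 > 0 → root in [2.150000, 2.605000]
step 2: m = 2.377500, f(m) = -0.622076 < 0 → root in [2.377500, 2.605000]
step 3: m = 2.491250, f(m) = 0.676362 > 0 → root in [2.377500, 2.491250]
step 4: m = 2.434375, f(m) = 0.008686 > 0 → root in [2.377500, 2.434375]
Midpoint of [2.377500, 2.434375] = 2.405938

2.40594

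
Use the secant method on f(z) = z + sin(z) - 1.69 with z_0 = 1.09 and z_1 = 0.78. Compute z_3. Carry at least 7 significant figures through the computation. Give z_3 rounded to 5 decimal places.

f(z_0) = 0.286627, f(z_1) = -0.206721
z_2 = 0.780000 - (-0.206721)·(0.780000 - 1.090000)/(-0.206721 - (0.286627)) = 0.909895; f(z_2) = 0.009334
z_3 = 0.909895 - (0.009334)·(0.909895 - 0.780000)/(0.009334 - (-0.206721)) = 0.904283; f(z_3) = 0.000265

0.90428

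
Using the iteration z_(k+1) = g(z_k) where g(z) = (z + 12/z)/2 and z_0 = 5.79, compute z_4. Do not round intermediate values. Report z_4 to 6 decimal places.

z_1 = g(5.790000) = 3.931269
z_2 = g(3.931269) = 3.491859
z_3 = g(3.491859) = 3.464212
z_4 = g(3.464212) = 3.464102

3.464102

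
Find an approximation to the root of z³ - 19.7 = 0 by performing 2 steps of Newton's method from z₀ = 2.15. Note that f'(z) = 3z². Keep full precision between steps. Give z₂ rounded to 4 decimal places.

2.7088

z_0 = 2.150000: f = -9.761625, f' = 13.867500 → z_1 = 2.150000 - (-9.761625)/(13.867500) = 2.853921
z_1 = 2.853921: f = 3.544802, f' = 24.434596 → z_2 = 2.853921 - (3.544802)/(24.434596) = 2.708848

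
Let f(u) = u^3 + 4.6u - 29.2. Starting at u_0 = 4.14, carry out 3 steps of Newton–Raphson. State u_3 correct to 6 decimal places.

2.587490

f'(u) = 3u^2 + 4.6
u_0 = 4.140000: f = 60.801944, f' = 56.018800 → u_1 = 4.140000 - (60.801944)/(56.018800) = 3.054615
u_1 = 3.054615: f = 13.352854, f' = 32.592025 → u_2 = 3.054615 - (13.352854)/(32.592025) = 2.644918
u_2 = 2.644918: f = 1.469398, f' = 25.586780 → u_3 = 2.644918 - (1.469398)/(25.586780) = 2.587490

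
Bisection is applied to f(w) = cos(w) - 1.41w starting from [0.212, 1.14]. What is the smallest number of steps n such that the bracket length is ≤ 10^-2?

Initial width b − a = 1.14 − 0.212 = 0.928000.
After n steps the width is (b−a)/2^n; need (b−a)/2^n ≤ 10^-2.
So n ≥ log₂(0.928000/10^-2) = log₂(92.8000) ≈ 6.5361.
Hence n = 7.

7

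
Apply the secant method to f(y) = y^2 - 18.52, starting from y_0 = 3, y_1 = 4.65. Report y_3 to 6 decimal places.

Secant update: y_(k+1) = y_k − f(y_k)·(y_k − y_(k-1))/(f(y_k) − f(y_(k-1))).
f(y_0) = -9.520000, f(y_1) = 3.102500
y_2 = 4.650000 - (3.102500)·(4.650000 - 3.000000)/(3.102500 - (-9.520000)) = 4.244444; f(y_2) = -0.504691
y_3 = 4.244444 - (-0.504691)·(4.244444 - 4.650000)/(-0.504691 - (3.102500)) = 4.301187; f(y_3) = -0.019792

4.301187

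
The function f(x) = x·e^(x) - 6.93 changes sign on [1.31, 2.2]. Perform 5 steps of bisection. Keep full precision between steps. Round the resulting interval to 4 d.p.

f(1.310000) = -2.074912, f(2.200000) = 12.925030 (opposite signs)
step 1: m = 1.755000, f(m) = 3.219951 > 0 → root in [1.310000, 1.755000]
step 2: m = 1.532500, f(m) = 0.165072 > 0 → root in [1.310000, 1.532500]
step 3: m = 1.421250, f(m) = -1.042763 < 0 → root in [1.421250, 1.532500]
step 4: m = 1.476875, f(m) = -0.462411 < 0 → root in [1.476875, 1.532500]
step 5: m = 1.504688, f(m) = -0.154774 < 0 → root in [1.504688, 1.532500]

[1.5047, 1.5325]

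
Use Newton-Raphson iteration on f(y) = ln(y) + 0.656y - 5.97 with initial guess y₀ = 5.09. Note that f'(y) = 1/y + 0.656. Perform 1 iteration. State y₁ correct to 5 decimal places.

Newton update: y ← y − f(y)/f'(y).
y_0 = 5.090000: f = -1.003682, f' = 0.852464 → y_1 = 5.090000 - (-1.003682)/(0.852464) = 6.267390

6.26739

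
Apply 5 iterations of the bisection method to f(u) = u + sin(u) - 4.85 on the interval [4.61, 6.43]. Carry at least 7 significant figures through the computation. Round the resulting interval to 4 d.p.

f(4.610000) = -1.234763, f(6.430000) = 1.726288 (opposite signs)
step 1: m = 5.520000, f(m) = -0.021227 < 0 → root in [5.520000, 6.430000]
step 2: m = 5.975000, f(m) = 0.821670 > 0 → root in [5.520000, 5.975000]
step 3: m = 5.747500, f(m) = 0.387070 > 0 → root in [5.520000, 5.747500]
step 4: m = 5.633750, f(m) = 0.179013 > 0 → root in [5.520000, 5.633750]
step 5: m = 5.576875, f(m) = 0.077844 > 0 → root in [5.520000, 5.576875]

[5.5200, 5.5769]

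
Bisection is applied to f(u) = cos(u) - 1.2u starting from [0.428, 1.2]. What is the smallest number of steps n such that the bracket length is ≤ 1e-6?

Initial width b − a = 1.2 − 0.428 = 0.772000.
After n steps the width is (b−a)/2^n; need (b−a)/2^n ≤ 1e-6.
So n ≥ log₂(0.772000/1e-6) = log₂(772000.0000) ≈ 19.5582.
Hence n = 20.

20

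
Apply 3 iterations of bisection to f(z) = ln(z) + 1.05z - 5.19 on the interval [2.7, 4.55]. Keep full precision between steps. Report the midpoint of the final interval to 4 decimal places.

f(2.700000) = -1.361748, f(4.550000) = 1.102627 (opposite signs)
step 1: m = 3.625000, f(m) = -0.095896 < 0 → root in [3.625000, 4.550000]
step 2: m = 4.087500, f(m) = 0.509809 > 0 → root in [3.625000, 4.087500]
step 3: m = 3.856250, f(m) = 0.208758 > 0 → root in [3.625000, 3.856250]
Midpoint of [3.625000, 3.856250] = 3.740625

3.7406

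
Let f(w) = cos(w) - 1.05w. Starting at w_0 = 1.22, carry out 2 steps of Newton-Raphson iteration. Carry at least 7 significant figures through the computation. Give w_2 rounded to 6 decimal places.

0.717753

f'(w) = -sin(w) - 1.05
w_0 = 1.220000: f = -0.937354, f' = -1.989099 → w_1 = 1.220000 - (-0.937354)/(-1.989099) = 0.748754
w_1 = 0.748754: f = -0.053655, f' = -1.730727 → w_2 = 0.748754 - (-0.053655)/(-1.730727) = 0.717753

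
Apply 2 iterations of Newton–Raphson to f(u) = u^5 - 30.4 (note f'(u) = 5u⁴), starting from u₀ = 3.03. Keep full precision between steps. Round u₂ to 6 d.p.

2.153521

u_0 = 3.030000: f = 224.995442, f' = 421.444624 → u_1 = 3.030000 - (224.995442)/(421.444624) = 2.496133
u_1 = 2.496133: f = 66.503279, f' = 194.106815 → u_2 = 2.496133 - (66.503279)/(194.106815) = 2.153521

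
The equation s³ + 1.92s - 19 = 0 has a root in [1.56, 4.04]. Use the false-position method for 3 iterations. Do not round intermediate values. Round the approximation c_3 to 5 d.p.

f(1.560000) = -12.208384, f(4.040000) = 54.696064
step 1: c = 2.012538, f(c) = -6.984529 < 0 → new bracket [2.012538, 4.040000]
step 2: c = 2.242122, f(c) = -3.423735 < 0 → new bracket [2.242122, 4.040000]
step 3: c = 2.348032, f(c) = -1.546490 < 0 → new bracket [2.348032, 4.040000]

2.34803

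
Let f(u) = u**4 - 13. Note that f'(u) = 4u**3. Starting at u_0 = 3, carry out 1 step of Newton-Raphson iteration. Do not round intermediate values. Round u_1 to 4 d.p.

u_0 = 3.000000: f = 68.000000, f' = 108.000000 → u_1 = 3.000000 - (68.000000)/(108.000000) = 2.370370

2.3704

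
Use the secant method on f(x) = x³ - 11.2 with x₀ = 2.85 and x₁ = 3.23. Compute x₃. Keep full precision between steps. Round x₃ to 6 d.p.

2.296556

f(x_0) = 11.949125, f(x_1) = 22.498267
x_2 = 3.230000 - (22.498267)·(3.230000 - 2.850000)/(22.498267 - (11.949125)) = 2.419570; f(x_2) = 2.964934
x_3 = 2.419570 - (2.964934)·(2.419570 - 3.230000)/(2.964934 - (22.498267)) = 2.296556; f(x_3) = 0.912427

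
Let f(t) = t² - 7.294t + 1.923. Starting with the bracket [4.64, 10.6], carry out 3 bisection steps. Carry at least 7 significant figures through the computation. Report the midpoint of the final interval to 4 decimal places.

f(4.640000) = -10.391560, f(10.600000) = 36.966600 (opposite signs)
step 1: m = 7.620000, f(m) = 4.407120 > 0 → root in [4.640000, 7.620000]
step 2: m = 6.130000, f(m) = -5.212320 < 0 → root in [6.130000, 7.620000]
step 3: m = 6.875000, f(m) = -0.957625 < 0 → root in [6.875000, 7.620000]
Midpoint of [6.875000, 7.620000] = 7.247500

7.2475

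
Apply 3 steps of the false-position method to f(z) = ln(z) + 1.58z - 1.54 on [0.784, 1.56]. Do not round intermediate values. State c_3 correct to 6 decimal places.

0.984582

f(0.784000) = -0.544626, f(1.560000) = 1.369486
step 1: c = 1.004797, f(c) = 0.052364 > 0 → new bracket [0.784000, 1.004797]
step 2: c = 0.985430, f(c) = 0.002302 > 0 → new bracket [0.784000, 0.985430]
step 3: c = 0.984582, f(c) = 0.000102 > 0 → new bracket [0.784000, 0.984582]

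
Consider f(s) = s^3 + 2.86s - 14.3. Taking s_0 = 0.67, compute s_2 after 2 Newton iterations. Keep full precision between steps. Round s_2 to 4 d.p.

f'(s) = 3s^2 + 2.86
s_0 = 0.670000: f = -12.083037, f' = 4.206700 → s_1 = 0.670000 - (-12.083037)/(4.206700) = 3.542332
s_1 = 3.542332: f = 40.280643, f' = 40.504338 → s_2 = 3.542332 - (40.280643)/(40.504338) = 2.547854

2.5479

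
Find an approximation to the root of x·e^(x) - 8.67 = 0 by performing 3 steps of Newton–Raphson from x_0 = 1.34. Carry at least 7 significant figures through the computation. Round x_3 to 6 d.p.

1.655679

Newton update: x ← x − f(x)/f'(x).
f'(x) = (x + 1)·e^(x)
x_0 = 1.340000: f = -3.552482, f' = 8.936562 → x_1 = 1.340000 - (-3.552482)/(8.936562) = 1.737522
x_1 = 1.737522: f = 1.204763, f' = 15.558007 → x_2 = 1.737522 - (1.204763)/(15.558007) = 1.660085
x_2 = 1.660085: f = 0.061650, f' = 13.991410 → x_3 = 1.660085 - (0.061650)/(13.991410) = 1.655679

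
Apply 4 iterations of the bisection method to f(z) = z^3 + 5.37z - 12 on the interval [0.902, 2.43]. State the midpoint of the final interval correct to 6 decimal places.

f(0.902000) = -6.422389, f(2.430000) = 15.398007 (opposite signs)
step 1: m = 1.666000, f(m) = 1.570496 > 0 → root in [0.902000, 1.666000]
step 2: m = 1.284000, f(m) = -2.988046 < 0 → root in [1.284000, 1.666000]
step 3: m = 1.475000, f(m) = -0.870203 < 0 → root in [1.475000, 1.666000]
step 4: m = 1.570500, f(m) = 0.307177 > 0 → root in [1.475000, 1.570500]
Midpoint of [1.475000, 1.570500] = 1.522750

1.522750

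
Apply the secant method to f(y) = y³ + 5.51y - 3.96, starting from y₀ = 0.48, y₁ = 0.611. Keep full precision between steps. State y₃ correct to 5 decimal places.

0.66522

f(y_0) = -1.204608, f(y_1) = -0.365291
y_2 = 0.611000 - (-0.365291)·(0.611000 - 0.480000)/(-0.365291 - (-1.204608)) = 0.668014; f(y_2) = 0.018856
y_3 = 0.668014 - (0.018856)·(0.668014 - 0.611000)/(0.018856 - (-0.365291)) = 0.665216; f(y_3) = -0.000295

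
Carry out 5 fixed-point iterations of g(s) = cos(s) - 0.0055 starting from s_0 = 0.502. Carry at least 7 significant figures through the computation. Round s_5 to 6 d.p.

s_1 = g(0.502000) = 0.871122
s_2 = g(0.871122) = 0.638469
s_3 = g(0.638469) = 0.797509
s_4 = g(0.797509) = 0.692991
s_5 = g(0.692991) = 0.763839

0.763839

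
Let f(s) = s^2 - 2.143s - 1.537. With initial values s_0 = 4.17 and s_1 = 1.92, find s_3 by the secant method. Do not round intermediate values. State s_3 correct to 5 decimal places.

f(s_0) = 6.915590, f(s_1) = -1.965160
s_2 = 1.920000 - (-1.965160)·(1.920000 - 4.170000)/(-1.965160 - (6.915590)) = 2.417887; f(s_2) = -0.872354
s_3 = 2.417887 - (-0.872354)·(2.417887 - 1.920000)/(-0.872354 - (-1.965160)) = 2.815335; f(s_3) = 0.355850

2.81534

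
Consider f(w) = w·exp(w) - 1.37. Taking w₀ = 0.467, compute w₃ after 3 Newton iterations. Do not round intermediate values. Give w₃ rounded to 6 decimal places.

0.688319

f'(w) = (w + 1)·exp(w)
w_0 = 0.467000: f = -0.625041, f' = 2.340160 → w_1 = 0.467000 - (-0.625041)/(2.340160) = 0.734093
w_1 = 0.734093: f = 0.159551, f' = 3.613142 → w_2 = 0.734093 - (0.159551)/(3.613142) = 0.689935
w_2 = 0.689935: f = 0.005444, f' = 3.369030 → w_3 = 0.689935 - (0.005444)/(3.369030) = 0.688319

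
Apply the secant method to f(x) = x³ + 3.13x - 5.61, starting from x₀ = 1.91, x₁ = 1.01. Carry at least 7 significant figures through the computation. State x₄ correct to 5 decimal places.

1.21659

Secant update: x_(k+1) = x_k − f(x_k)·(x_k − x_(k-1))/(f(x_k) − f(x_(k-1))).
f(x_0) = 7.336171, f(x_1) = -1.418399
x_2 = 1.010000 - (-1.418399)·(1.010000 - 1.910000)/(-1.418399 - (7.336171)) = 1.155816; f(x_2) = -0.448227
x_3 = 1.155816 - (-0.448227)·(1.155816 - 1.010000)/(-0.448227 - (-1.418399)) = 1.223185; f(x_3) = 0.048672
x_4 = 1.223185 - (0.048672)·(1.223185 - 1.155816)/(0.048672 - (-0.448227)) = 1.216586; f(x_4) = -0.001442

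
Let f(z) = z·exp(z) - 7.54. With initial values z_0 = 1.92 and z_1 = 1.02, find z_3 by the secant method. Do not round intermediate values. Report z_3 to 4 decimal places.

1.6324

f(z_0) = 5.556240, f(z_1) = -4.711341
z_2 = 1.020000 - (-4.711341)·(1.020000 - 1.920000)/(-4.711341 - (5.556240)) = 1.432970; f(z_2) = -1.534235
z_3 = 1.432970 - (-1.534235)·(1.432970 - 1.020000)/(-1.534235 - (-4.711341)) = 1.632395; f(z_3) = 0.811519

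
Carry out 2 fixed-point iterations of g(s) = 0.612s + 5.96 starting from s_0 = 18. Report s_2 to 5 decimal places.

s_1 = g(18.000000) = 16.976000
s_2 = g(16.976000) = 16.349312

16.34931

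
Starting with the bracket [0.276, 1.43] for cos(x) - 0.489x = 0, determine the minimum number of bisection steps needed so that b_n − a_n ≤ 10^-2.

Initial width b − a = 1.43 − 0.276 = 1.154000.
After n steps the width is (b−a)/2^n; need (b−a)/2^n ≤ 10^-2.
So n ≥ log₂(1.154000/10^-2) = log₂(115.4000) ≈ 6.8505.
Hence n = 7.

7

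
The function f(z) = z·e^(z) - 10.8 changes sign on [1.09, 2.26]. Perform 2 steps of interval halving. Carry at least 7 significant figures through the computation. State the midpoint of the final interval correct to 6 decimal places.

f(1.090000) = -7.558041, f(2.260000) = 10.857782 (opposite signs)
step 1: m = 1.675000, f(m) = -1.857518 < 0 → root in [1.675000, 2.260000]
step 2: m = 1.967500, f(m) = 3.273079 > 0 → root in [1.675000, 1.967500]
Midpoint of [1.675000, 1.967500] = 1.821250

1.821250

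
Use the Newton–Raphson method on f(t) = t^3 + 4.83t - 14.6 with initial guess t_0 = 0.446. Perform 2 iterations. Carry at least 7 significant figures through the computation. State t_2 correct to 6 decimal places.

2.030770

f'(t) = 3t^2 + 4.83
t_0 = 0.446000: f = -12.357103, f' = 5.426748 → t_1 = 0.446000 - (-12.357103)/(5.426748) = 2.723073
t_1 = 2.723073: f = 18.744384, f' = 27.075386 → t_2 = 2.723073 - (18.744384)/(27.075386) = 2.030770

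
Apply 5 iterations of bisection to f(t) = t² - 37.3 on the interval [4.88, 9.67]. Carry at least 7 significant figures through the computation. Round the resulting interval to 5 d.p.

f(4.880000) = -13.485600, f(9.670000) = 56.208900 (opposite signs)
step 1: m = 7.275000, f(m) = 15.625625 > 0 → root in [4.880000, 7.275000]
step 2: m = 6.077500, f(m) = -0.363994 < 0 → root in [6.077500, 7.275000]
step 3: m = 6.676250, f(m) = 7.272314 > 0 → root in [6.077500, 6.676250]
step 4: m = 6.376875, f(m) = 3.364535 > 0 → root in [6.077500, 6.376875]
step 5: m = 6.227188, f(m) = 1.477864 > 0 → root in [6.077500, 6.227188]

[6.07750, 6.22719]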